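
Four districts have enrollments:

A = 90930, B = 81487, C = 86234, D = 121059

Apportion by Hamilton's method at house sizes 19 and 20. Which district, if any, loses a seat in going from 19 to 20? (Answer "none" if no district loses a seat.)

none

At 19 seats: A 5, B 4, C 4, D 6.
At 20 seats: A 5, B 4, C 5, D 6.
No district's allocation decreased.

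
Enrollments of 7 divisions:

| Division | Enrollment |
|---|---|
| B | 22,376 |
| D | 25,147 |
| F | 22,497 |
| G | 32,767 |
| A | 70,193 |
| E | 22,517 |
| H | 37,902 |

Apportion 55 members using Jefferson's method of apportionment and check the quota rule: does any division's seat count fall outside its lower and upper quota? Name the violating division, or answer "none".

Standard quotas: B 5.273, D 5.926, F 5.301, G 7.721, A 16.541, E 5.306, H 8.932.
Jefferson allocation: B 5, D 6, F 5, G 8, A 17, E 5, H 9.
Every allocation lies between the lower and upper quota.

none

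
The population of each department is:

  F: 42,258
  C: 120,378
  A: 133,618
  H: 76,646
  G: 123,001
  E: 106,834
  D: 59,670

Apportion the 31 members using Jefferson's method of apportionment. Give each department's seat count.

Standard divisor 662405/31 ≈ 21367.903; standard quotas: F 1.978, C 5.634, A 6.253, H 3.587, G 5.756, E 5.000, D 2.793.
Rounding down gives 1, 5, 6, 3, 5, 4, 2 = 26 seats, so the divisor must be adjusted.
With modified divisor 19500: modified quotas F 2.167, C 6.173, A 6.852, H 3.931, G 6.308, E 5.479, D 3.060.
Rounding down: F 2, C 6, A 6, H 3, G 6, E 5, D 3 (total 31).

F: 2, C: 6, A: 6, H: 3, G: 6, E: 5, D: 3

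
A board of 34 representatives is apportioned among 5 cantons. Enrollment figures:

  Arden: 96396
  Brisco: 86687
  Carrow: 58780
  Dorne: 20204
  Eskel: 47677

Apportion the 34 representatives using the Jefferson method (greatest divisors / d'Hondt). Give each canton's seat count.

Arden: 11; Brisco: 10; Carrow: 6; Dorne: 2; Eskel: 5

Standard divisor 309744/34 ≈ 9110.118; standard quotas: Arden 10.581, Brisco 9.515, Carrow 6.452, Dorne 2.218, Eskel 5.233.
Rounding down gives 10, 9, 6, 2, 5 = 32 seats, so the divisor must be adjusted.
With modified divisor 8500: modified quotas Arden 11.341, Brisco 10.198, Carrow 6.915, Dorne 2.377, Eskel 5.609.
Rounding down: Arden 11, Brisco 10, Carrow 6, Dorne 2, Eskel 5 (total 34).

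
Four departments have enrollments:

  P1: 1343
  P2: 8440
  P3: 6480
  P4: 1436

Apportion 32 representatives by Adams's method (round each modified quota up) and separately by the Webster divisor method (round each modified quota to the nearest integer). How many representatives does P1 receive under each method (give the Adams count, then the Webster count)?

Adams: P1 3, P2 15, P3 11, P4 3.
Webster: P1 2, P2 15, P3 12, P4 3.
P1 gets 3 under Adams and 2 under Webster.

3 and 2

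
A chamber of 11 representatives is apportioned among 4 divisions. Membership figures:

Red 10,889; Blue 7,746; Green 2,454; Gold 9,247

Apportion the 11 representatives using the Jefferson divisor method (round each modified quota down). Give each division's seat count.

Red 4, Blue 3, Green 1, Gold 3

Standard divisor 30336/11 ≈ 2757.818; standard quotas: Red 3.948, Blue 2.809, Green 0.890, Gold 3.353.
Rounding down gives 3, 2, 0, 3 = 8 seats, so the divisor must be adjusted.
With modified divisor 2400: modified quotas Red 4.537, Blue 3.228, Green 1.022, Gold 3.853.
Rounding down: Red 4, Blue 3, Green 1, Gold 3 (total 11).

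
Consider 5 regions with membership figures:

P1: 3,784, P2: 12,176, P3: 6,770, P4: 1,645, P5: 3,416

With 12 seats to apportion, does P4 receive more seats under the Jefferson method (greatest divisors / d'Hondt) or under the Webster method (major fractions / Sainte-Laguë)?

Jefferson: P1 2, P2 6, P3 3, P4 0, P5 1.
Webster: P1 2, P2 5, P3 3, P4 1, P5 1.
P4 gets 0 under Jefferson and 1 under Webster.

Webster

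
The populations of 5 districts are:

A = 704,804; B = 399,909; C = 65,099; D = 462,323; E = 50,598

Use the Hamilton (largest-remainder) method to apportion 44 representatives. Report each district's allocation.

The standard divisor is 1682733/44 ≈ 38243.932.
Standard quotas: A 18.4292, B 10.4568, C 1.7022, D 12.0888, E 1.3230.
Lower quotas: A 18, B 10, C 1, D 12, E 1 (sum 42, leaving 2 seats).
Remainders in descending order: C 0.7022, B 0.4568, A 0.4292, E 0.3230, D 0.0888.
Largest remainders: C, B receive the extra seats.

A 18, B 11, C 2, D 12, E 1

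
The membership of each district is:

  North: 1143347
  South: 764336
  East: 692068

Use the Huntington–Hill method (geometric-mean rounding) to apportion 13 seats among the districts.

North 6, South 4, East 3

With divisor 204264: modified quotas North 5.597, South 3.742, East 3.388.
Geometric-mean thresholds: North √(5·6)=5.477, South √(3·4)=3.464, East √(3·4)=3.464.
Each quota rounded against its threshold gives North 6, South 4, East 3 (total 13).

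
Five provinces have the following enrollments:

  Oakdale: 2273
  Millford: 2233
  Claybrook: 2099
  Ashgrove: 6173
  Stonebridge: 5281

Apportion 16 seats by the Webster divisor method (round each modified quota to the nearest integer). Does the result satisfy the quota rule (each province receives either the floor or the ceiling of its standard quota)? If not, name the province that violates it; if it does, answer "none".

Standard quotas: Oakdale 2.014, Millford 1.978, Claybrook 1.860, Ashgrove 5.469, Stonebridge 4.679.
Webster allocation: Oakdale 2, Millford 2, Claybrook 2, Ashgrove 5, Stonebridge 5.
Every allocation lies between the lower and upper quota.

none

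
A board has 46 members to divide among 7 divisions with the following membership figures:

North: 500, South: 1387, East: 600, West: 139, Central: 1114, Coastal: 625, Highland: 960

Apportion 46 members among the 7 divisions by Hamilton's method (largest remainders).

North 4, South 12, East 5, West 1, Central 10, Coastal 6, Highland 8

Total 5325; standard divisor 5325/46 ≈ 115.761.
Standard quotas: North 4.319, South 11.982, East 5.183, West 1.201, Central 9.623, Coastal 5.399, Highland 8.293.
Lower quotas: North 4, South 11, East 5, West 1, Central 9, Coastal 5, Highland 8 (sum 43, leaving 3 seats).
Remainders in descending order: South 0.982, Central 0.623, Coastal 0.399, North 0.319, Highland 0.293, West 0.201, East 0.183.
The surplus seats go to South, Central, Coastal.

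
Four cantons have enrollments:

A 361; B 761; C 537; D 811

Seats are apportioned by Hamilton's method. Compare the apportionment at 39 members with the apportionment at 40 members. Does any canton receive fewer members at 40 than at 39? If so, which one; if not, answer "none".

none

At 39 seats: A 6, B 12, C 8, D 13.
At 40 seats: A 6, B 12, C 9, D 13.
No canton's allocation decreased.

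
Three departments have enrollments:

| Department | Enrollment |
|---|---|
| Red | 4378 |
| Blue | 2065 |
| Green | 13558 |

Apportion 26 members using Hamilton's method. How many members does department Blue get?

3

Standard divisor: 20001 ÷ 26 ≈ 769.269.
Standard quotas: Red 5.6911, Blue 2.6844, Green 17.6245.
Lower quotas: Red 5, Blue 2, Green 17 (sum 24, leaving 2 seats).
Remainders in descending order: Red 0.6911, Blue 0.6844, Green 0.6245.
Largest remainders: Red, Blue receive the extra seats.
Blue receives 3.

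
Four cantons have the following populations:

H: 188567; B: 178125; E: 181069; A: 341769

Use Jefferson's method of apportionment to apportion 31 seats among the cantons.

H=7, B=6, E=6, A=12

Standard divisor 889530/31 ≈ 28694.516; standard quotas: H 6.572, B 6.208, E 6.310, A 11.911.
Rounding down gives 6, 6, 6, 11 = 29 seats, so the divisor must be adjusted.
With modified divisor 26600: modified quotas H 7.089, B 6.696, E 6.807, A 12.848.
Rounding down: H 7, B 6, E 6, A 12 (total 31).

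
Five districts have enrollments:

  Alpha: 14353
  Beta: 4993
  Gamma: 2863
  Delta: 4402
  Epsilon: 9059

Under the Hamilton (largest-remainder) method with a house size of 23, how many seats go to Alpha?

9

The standard divisor is 35670/23 ≈ 1550.87.
Standard quotas: Alpha 9.2548, Beta 3.2195, Gamma 1.8461, Delta 2.8384, Epsilon 5.8412.
Lower quotas: Alpha 9, Beta 3, Gamma 1, Delta 2, Epsilon 5 (sum 20, leaving 3 seats).
Remainders in descending order: Gamma 0.8461, Epsilon 0.8412, Delta 0.8384, Alpha 0.2548, Beta 0.2195.
The surplus seats go to Gamma, Epsilon, Delta.
Alpha receives 9.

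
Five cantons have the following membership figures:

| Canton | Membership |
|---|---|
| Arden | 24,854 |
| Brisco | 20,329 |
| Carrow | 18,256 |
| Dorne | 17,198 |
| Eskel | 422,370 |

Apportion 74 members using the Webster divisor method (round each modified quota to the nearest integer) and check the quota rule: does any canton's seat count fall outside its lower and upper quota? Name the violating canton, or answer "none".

Eskel

Standard quotas: Arden 3.656, Brisco 2.991, Carrow 2.686, Dorne 2.530, Eskel 62.137.
Webster allocation: Arden 4, Brisco 3, Carrow 3, Dorne 3, Eskel 61.
Eskel has quota 62.137 (lower 62, upper 63) but receives 61 — outside the quota interval.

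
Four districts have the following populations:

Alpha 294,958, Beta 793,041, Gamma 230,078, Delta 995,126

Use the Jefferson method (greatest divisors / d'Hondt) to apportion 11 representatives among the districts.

Alpha: 1; Beta: 4; Gamma: 1; Delta: 5

Standard divisor 2313203/11 ≈ 210291.182; standard quotas: Alpha 1.403, Beta 3.771, Gamma 1.094, Delta 4.732.
Rounding down gives 1, 3, 1, 4 = 9 seats, so the divisor must be adjusted.
With modified divisor 182100: modified quotas Alpha 1.620, Beta 4.355, Gamma 1.263, Delta 5.465.
Rounding down: Alpha 1, Beta 4, Gamma 1, Delta 5 (total 11).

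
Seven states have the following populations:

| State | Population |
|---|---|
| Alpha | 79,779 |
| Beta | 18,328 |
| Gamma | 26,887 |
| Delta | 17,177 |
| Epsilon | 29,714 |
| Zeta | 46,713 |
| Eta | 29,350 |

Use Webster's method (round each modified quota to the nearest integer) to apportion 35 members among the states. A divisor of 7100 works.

Alpha 11; Beta 3; Gamma 4; Delta 2; Epsilon 4; Zeta 7; Eta 4

With modified divisor 7100: modified quotas Alpha 11.236, Beta 2.581, Gamma 3.787, Delta 2.419, Epsilon 4.185, Zeta 6.579, Eta 4.134.
Rounding to the nearest integer: Alpha 11, Beta 3, Gamma 4, Delta 2, Epsilon 4, Zeta 7, Eta 4 (total 35).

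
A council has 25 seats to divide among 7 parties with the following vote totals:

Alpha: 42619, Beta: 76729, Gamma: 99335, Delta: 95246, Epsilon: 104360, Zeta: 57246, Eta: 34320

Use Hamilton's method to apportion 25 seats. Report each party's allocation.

Total 509855; standard divisor 509855/25 ≈ 20394.2.
Standard quotas: Alpha 2.0898, Beta 3.7623, Gamma 4.8707, Delta 4.6702, Epsilon 5.1171, Zeta 2.8070, Eta 1.6828.
Lower quotas: Alpha 2, Beta 3, Gamma 4, Delta 4, Epsilon 5, Zeta 2, Eta 1 (sum 21, leaving 4 seats).
Remainders in descending order: Gamma 0.8707, Zeta 0.8070, Beta 0.7623, Eta 0.6828, Delta 0.6702, Epsilon 0.1171, Alpha 0.0898.
Largest remainders: Gamma, Zeta, Beta, Eta receive the extra seats.

Alpha 2; Beta 4; Gamma 5; Delta 4; Epsilon 5; Zeta 3; Eta 2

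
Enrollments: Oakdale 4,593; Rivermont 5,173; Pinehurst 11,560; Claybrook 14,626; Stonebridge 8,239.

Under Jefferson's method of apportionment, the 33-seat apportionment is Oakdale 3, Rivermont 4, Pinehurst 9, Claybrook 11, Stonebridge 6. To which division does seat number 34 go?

Priority for the next seat is population ÷ (current seats + 1).
Priorities: Oakdale 1148.250, Rivermont 1034.600, Pinehurst 1156.000, Claybrook 1218.833, Stonebridge 1177.000.
Highest priority: Claybrook.

Claybrook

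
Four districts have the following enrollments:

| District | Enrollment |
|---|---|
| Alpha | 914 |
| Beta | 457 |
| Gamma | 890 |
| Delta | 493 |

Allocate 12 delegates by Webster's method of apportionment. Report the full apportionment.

Alpha: 4, Beta: 2, Gamma: 4, Delta: 2

Standard divisor 2754/12 ≈ 229.5; standard quotas: Alpha 3.983, Beta 1.991, Gamma 3.878, Delta 2.148.
Rounding to the nearest integer gives Alpha 4, Beta 2, Gamma 4, Delta 2 — total 12, matching the house size, so no adjustment is needed.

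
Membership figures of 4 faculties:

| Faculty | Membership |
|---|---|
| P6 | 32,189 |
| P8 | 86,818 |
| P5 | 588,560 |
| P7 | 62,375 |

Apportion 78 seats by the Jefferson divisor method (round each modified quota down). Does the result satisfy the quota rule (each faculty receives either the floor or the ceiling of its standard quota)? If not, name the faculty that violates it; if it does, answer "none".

P5

Standard quotas: P6 3.261, P8 8.795, P5 59.625, P7 6.319.
Jefferson allocation: P6 3, P8 8, P5 61, P7 6.
P5 has quota 59.625 (lower 59, upper 60) but receives 61 — outside the quota interval.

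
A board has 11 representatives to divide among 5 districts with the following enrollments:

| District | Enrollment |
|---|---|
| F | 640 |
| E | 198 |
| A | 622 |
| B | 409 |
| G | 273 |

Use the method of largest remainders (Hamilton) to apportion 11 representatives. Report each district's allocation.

F: 3, E: 1, A: 3, B: 2, G: 2

Standard divisor: 2142 ÷ 11 ≈ 194.727.
Standard quotas: F 3.287, E 1.017, A 3.194, B 2.100, G 1.402.
Lower quotas: F 3, E 1, A 3, B 2, G 1 (sum 10, leaving 1 seat).
Remainders in descending order: G 0.402, F 0.287, A 0.194, B 0.100, E 0.017.
Largest remainder: G receives the extra seat.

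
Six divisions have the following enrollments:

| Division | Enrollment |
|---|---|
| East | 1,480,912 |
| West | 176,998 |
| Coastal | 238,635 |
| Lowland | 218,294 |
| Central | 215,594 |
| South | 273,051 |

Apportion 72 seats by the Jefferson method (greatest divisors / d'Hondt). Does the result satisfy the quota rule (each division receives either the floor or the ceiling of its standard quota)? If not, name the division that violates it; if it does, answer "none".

East

Standard quotas: East 40.955, West 4.895, Coastal 6.600, Lowland 6.037, Central 5.962, South 7.551.
Jefferson allocation: East 42, West 5, Coastal 6, Lowland 6, Central 6, South 7.
East has quota 40.955 (lower 40, upper 41) but receives 42 — outside the quota interval.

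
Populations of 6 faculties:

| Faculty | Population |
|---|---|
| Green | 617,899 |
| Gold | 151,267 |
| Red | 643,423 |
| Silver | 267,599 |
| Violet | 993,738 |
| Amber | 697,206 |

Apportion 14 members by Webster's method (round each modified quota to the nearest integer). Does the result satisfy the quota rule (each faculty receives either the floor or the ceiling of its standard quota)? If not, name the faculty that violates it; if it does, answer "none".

Standard quotas: Green 2.566, Gold 0.628, Red 2.672, Silver 1.111, Violet 4.127, Amber 2.895.
Webster allocation: Green 2, Gold 1, Red 3, Silver 1, Violet 4, Amber 3.
Every allocation lies between the lower and upper quota.

none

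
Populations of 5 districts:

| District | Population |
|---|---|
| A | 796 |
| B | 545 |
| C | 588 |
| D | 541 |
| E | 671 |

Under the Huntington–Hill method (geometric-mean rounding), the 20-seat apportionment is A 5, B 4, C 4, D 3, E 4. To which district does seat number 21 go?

Priority for the next seat is population ÷ (√(s·(s+1))).
Priorities: A 145.329, B 121.866, C 131.481, D 156.173, E 150.040.
Highest priority: D.

D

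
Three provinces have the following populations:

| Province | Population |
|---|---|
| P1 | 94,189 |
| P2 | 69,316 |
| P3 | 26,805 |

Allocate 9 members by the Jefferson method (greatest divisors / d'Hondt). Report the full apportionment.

Standard divisor 190310/9 ≈ 21145.556; standard quotas: P1 4.454, P2 3.278, P3 1.268.
Rounding down gives 4, 3, 1 = 8 seats, so the divisor must be adjusted.
With modified divisor 18100: modified quotas P1 5.204, P2 3.830, P3 1.481.
Rounding down: P1 5, P2 3, P3 1 (total 9).

P1 5, P2 3, P3 1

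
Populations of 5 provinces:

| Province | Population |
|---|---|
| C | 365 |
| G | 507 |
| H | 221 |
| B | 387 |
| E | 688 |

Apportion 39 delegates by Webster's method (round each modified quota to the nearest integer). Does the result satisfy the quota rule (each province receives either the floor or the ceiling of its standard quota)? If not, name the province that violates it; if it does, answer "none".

Standard quotas: C 6.566, G 9.120, H 3.976, B 6.962, E 12.376.
Webster allocation: C 7, G 9, H 4, B 7, E 12.
Every allocation lies between the lower and upper quota.

none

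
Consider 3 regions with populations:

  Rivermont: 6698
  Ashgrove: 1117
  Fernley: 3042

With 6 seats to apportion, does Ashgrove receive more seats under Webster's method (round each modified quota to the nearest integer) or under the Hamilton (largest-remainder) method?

Webster

Webster: Rivermont 3, Ashgrove 1, Fernley 2.
Hamilton: Rivermont 4, Ashgrove 0, Fernley 2.
Ashgrove gets 1 under Webster and 0 under Hamilton.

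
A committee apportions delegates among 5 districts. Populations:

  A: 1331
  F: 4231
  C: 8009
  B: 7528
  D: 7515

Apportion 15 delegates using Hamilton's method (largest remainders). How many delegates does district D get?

Total 28614; standard divisor 28614/15 ≈ 1907.6.
Standard quotas: A 0.6977, F 2.2180, C 4.1985, B 3.9463, D 3.9395.
Lower quotas: A 0, F 2, C 4, B 3, D 3 (sum 12, leaving 3 seats).
Remainders in descending order: B 0.9463, D 0.9395, A 0.6977, F 0.2180, C 0.1985.
The surplus seats go to B, D, A.
D receives 4.

4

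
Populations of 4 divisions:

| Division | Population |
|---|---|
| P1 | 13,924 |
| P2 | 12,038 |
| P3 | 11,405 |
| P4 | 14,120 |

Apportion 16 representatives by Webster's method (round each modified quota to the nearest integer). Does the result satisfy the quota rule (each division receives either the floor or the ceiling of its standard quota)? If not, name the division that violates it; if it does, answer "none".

Standard quotas: P1 4.327, P2 3.741, P3 3.544, P4 4.388.
Webster allocation: P1 4, P2 4, P3 4, P4 4.
Every allocation lies between the lower and upper quota.

none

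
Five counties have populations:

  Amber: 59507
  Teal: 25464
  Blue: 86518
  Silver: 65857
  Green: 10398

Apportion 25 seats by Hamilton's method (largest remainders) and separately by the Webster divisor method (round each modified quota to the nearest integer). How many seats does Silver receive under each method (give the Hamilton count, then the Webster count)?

Hamilton: Amber 6, Teal 2, Blue 9, Silver 7, Green 1.
Webster: Amber 6, Teal 3, Blue 9, Silver 6, Green 1.
Silver gets 7 under Hamilton and 6 under Webster.

7 and 6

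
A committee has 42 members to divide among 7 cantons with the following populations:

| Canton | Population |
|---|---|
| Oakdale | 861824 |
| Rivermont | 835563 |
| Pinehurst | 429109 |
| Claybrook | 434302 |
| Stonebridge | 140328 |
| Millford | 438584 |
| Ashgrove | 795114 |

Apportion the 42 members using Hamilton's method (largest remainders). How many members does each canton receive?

Oakdale 9, Rivermont 9, Pinehurst 5, Claybrook 5, Stonebridge 1, Millford 5, Ashgrove 8

Total 3934824; standard divisor 3934824/42 ≈ 93686.286.
Standard quotas: Oakdale 9.1990, Rivermont 8.9187, Pinehurst 4.5803, Claybrook 4.6357, Stonebridge 1.4978, Millford 4.6814, Ashgrove 8.4870.
Lower quotas: Oakdale 9, Rivermont 8, Pinehurst 4, Claybrook 4, Stonebridge 1, Millford 4, Ashgrove 8 (sum 38, leaving 4 seats).
Remainders in descending order: Rivermont 0.9187, Millford 0.6814, Claybrook 0.6357, Pinehurst 0.5803, Stonebridge 0.4978, Ashgrove 0.4870, Oakdale 0.1990.
Largest remainders: Rivermont, Millford, Claybrook, Pinehurst receive the extra seats.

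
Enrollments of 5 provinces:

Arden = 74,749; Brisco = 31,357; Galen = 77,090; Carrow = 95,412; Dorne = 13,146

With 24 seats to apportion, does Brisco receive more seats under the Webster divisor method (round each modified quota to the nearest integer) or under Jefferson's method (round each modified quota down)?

Webster: Arden 6, Brisco 3, Galen 6, Carrow 8, Dorne 1.
Jefferson: Arden 6, Brisco 2, Galen 7, Carrow 8, Dorne 1.
Brisco gets 3 under Webster and 2 under Jefferson.

Webster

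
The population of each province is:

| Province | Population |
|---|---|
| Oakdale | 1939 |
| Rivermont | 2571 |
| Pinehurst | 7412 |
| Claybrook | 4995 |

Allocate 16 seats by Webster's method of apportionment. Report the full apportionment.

Standard divisor 16917/16 ≈ 1057.312; standard quotas: Oakdale 1.834, Rivermont 2.432, Pinehurst 7.010, Claybrook 4.724.
Rounding to the nearest integer gives Oakdale 2, Rivermont 2, Pinehurst 7, Claybrook 5 — total 16, matching the house size, so no adjustment is needed.

Oakdale 2, Rivermont 2, Pinehurst 7, Claybrook 5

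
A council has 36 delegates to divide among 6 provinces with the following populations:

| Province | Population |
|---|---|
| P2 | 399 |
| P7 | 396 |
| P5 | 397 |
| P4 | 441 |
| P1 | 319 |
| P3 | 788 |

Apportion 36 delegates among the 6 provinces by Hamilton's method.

Total 2740; standard divisor 2740/36 ≈ 76.111.
Standard quotas: P2 5.242, P7 5.203, P5 5.216, P4 5.794, P1 4.191, P3 10.353.
Lower quotas: P2 5, P7 5, P5 5, P4 5, P1 4, P3 10 (sum 34, leaving 2 seats).
Remainders in descending order: P4 0.794, P3 0.353, P2 0.242, P5 0.216, P7 0.203, P1 0.191.
Largest remainders: P4, P3 receive the extra seats.

P2 5, P7 5, P5 5, P4 6, P1 4, P3 11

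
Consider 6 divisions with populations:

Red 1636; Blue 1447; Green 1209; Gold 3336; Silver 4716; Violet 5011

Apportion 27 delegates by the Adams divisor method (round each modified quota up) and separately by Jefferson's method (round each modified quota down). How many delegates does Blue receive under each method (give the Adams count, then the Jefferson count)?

Adams: Red 3, Blue 3, Green 2, Gold 5, Silver 7, Violet 7.
Jefferson: Red 2, Blue 2, Green 2, Gold 5, Silver 8, Violet 8.
Blue gets 3 under Adams and 2 under Jefferson.

3 and 2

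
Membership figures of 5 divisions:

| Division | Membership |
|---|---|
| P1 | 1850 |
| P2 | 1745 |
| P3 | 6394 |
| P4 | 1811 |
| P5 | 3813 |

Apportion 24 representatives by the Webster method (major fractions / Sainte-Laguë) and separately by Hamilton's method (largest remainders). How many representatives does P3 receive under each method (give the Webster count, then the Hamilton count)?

9 and 10

Webster: P1 3, P2 3, P3 9, P4 3, P5 6.
Hamilton: P1 3, P2 2, P3 10, P4 3, P5 6.
P3 gets 9 under Webster and 10 under Hamilton.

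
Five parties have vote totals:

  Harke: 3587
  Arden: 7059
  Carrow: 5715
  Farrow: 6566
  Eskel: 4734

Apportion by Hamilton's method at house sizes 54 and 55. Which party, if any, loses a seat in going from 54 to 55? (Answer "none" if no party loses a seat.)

At 54 seats: Harke 7, Arden 14, Carrow 11, Farrow 13, Eskel 9.
At 55 seats: Harke 7, Arden 14, Carrow 11, Farrow 13, Eskel 10.
No party's allocation decreased.

none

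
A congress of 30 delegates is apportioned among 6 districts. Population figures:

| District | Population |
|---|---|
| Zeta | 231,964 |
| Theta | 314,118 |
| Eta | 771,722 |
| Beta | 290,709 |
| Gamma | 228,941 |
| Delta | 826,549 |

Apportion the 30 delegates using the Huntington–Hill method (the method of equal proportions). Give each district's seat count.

Zeta=3, Theta=3, Eta=9, Beta=3, Gamma=3, Delta=9

With divisor 90813: modified quotas Zeta 2.554, Theta 3.459, Eta 8.498, Beta 3.201, Gamma 2.521, Delta 9.102.
Geometric-mean thresholds: Zeta √(2·3)=2.449, Theta √(3·4)=3.464, Eta √(8·9)=8.485, Beta √(3·4)=3.464, Gamma √(2·3)=2.449, Delta √(9·10)=9.487.
Each quota rounded against its threshold gives Zeta 3, Theta 3, Eta 9, Beta 3, Gamma 3, Delta 9 (total 30).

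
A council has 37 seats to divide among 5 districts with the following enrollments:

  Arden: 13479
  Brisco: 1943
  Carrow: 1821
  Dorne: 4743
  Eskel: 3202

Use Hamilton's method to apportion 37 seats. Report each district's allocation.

Standard divisor: 25188 ÷ 37 ≈ 680.757.
Standard quotas: Arden 19.8000, Brisco 2.8542, Carrow 2.6750, Dorne 6.9672, Eskel 4.7036.
Lower quotas: Arden 19, Brisco 2, Carrow 2, Dorne 6, Eskel 4 (sum 33, leaving 4 seats).
Remainders in descending order: Dorne 0.9672, Brisco 0.8542, Arden 0.8000, Eskel 0.7036, Carrow 0.6750.
Largest remainders: Dorne, Brisco, Arden, Eskel receive the extra seats.

Arden 20; Brisco 3; Carrow 2; Dorne 7; Eskel 5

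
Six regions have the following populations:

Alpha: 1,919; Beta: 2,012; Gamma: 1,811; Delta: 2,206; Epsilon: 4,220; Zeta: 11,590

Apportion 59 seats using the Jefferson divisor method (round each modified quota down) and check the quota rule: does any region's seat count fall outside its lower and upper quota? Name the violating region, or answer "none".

Standard quotas: Alpha 4.766, Beta 4.997, Gamma 4.497, Delta 5.478, Epsilon 10.480, Zeta 28.782.
Jefferson allocation: Alpha 5, Beta 5, Gamma 4, Delta 5, Epsilon 10, Zeta 30.
Zeta has quota 28.782 (lower 28, upper 29) but receives 30 — outside the quota interval.

Zeta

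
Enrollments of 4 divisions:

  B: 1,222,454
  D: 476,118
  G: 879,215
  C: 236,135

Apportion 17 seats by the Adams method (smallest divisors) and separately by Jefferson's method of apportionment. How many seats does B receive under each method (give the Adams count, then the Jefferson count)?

7 and 8

Adams: B 7, D 3, G 5, C 2.
Jefferson: B 8, D 3, G 5, C 1.
B gets 7 under Adams and 8 under Jefferson.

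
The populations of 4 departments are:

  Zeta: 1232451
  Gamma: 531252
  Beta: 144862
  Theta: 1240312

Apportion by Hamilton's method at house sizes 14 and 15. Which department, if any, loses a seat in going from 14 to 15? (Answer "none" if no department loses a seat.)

none

At 14 seats: Zeta 5, Gamma 2, Beta 1, Theta 6.
At 15 seats: Zeta 6, Gamma 2, Beta 1, Theta 6.
No department's allocation decreased.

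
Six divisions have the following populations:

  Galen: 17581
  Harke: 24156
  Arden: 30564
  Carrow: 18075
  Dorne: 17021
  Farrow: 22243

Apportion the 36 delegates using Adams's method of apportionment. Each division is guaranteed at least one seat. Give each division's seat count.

Galen 5, Harke 7, Arden 8, Carrow 5, Dorne 5, Farrow 6

Standard divisor 129640/36 ≈ 3601.111; standard quotas: Galen 4.882, Harke 6.708, Arden 8.487, Carrow 5.019, Dorne 4.727, Farrow 6.177.
Rounding up gives 5, 7, 9, 6, 5, 7 = 39 seats, so the divisor must be adjusted.
With modified divisor 3900: modified quotas Galen 4.508, Harke 6.194, Arden 7.837, Carrow 4.635, Dorne 4.364, Farrow 5.703.
Rounding up: Galen 5, Harke 7, Arden 8, Carrow 5, Dorne 5, Farrow 6 (total 36).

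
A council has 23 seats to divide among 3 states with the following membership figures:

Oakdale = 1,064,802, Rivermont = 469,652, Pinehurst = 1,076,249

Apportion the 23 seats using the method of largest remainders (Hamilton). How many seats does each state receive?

Standard divisor: 2610703 ÷ 23 ≈ 113508.826.
Standard quotas: Oakdale 9.3808, Rivermont 4.1376, Pinehurst 9.4816.
Lower quotas: Oakdale 9, Rivermont 4, Pinehurst 9 (sum 22, leaving 1 seat).
Remainders in descending order: Pinehurst 0.4816, Oakdale 0.3808, Rivermont 0.1376.
The surplus seat goes to Pinehurst.

Oakdale: 9, Rivermont: 4, Pinehurst: 10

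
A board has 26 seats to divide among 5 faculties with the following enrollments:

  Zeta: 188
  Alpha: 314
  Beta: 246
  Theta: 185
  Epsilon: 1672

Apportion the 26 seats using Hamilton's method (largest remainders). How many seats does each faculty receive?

The standard divisor is 2605/26 ≈ 100.192.
Standard quotas: Zeta 1.876, Alpha 3.134, Beta 2.455, Theta 1.846, Epsilon 16.688.
Lower quotas: Zeta 1, Alpha 3, Beta 2, Theta 1, Epsilon 16 (sum 23, leaving 3 seats).
Remainders in descending order: Zeta 0.876, Theta 0.846, Epsilon 0.688, Beta 0.455, Alpha 0.134.
Largest remainders: Zeta, Theta, Epsilon receive the extra seats.

Zeta: 2, Alpha: 3, Beta: 2, Theta: 2, Epsilon: 17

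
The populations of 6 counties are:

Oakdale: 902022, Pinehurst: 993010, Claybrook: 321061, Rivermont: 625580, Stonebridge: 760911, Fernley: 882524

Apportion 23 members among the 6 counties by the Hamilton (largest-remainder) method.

The standard divisor is 4485108/23 ≈ 195004.696.
Standard quotas: Oakdale 4.6256, Pinehurst 5.0922, Claybrook 1.6464, Rivermont 3.2080, Stonebridge 3.9020, Fernley 4.5257.
Lower quotas: Oakdale 4, Pinehurst 5, Claybrook 1, Rivermont 3, Stonebridge 3, Fernley 4 (sum 20, leaving 3 seats).
Remainders in descending order: Stonebridge 0.9020, Claybrook 0.6464, Oakdale 0.6256, Fernley 0.5257, Rivermont 0.2080, Pinehurst 0.0922.
The surplus seats go to Stonebridge, Claybrook, Oakdale.

Oakdale: 5, Pinehurst: 5, Claybrook: 2, Rivermont: 3, Stonebridge: 4, Fernley: 4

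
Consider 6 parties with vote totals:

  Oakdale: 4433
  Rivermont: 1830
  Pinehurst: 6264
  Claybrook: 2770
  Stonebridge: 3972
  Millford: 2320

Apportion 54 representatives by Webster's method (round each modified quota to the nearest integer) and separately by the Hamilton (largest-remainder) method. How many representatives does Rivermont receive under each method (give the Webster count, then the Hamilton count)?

Webster: Oakdale 11, Rivermont 5, Pinehurst 15, Claybrook 7, Stonebridge 10, Millford 6.
Hamilton: Oakdale 11, Rivermont 4, Pinehurst 16, Claybrook 7, Stonebridge 10, Millford 6.
Rivermont gets 5 under Webster and 4 under Hamilton.

5 and 4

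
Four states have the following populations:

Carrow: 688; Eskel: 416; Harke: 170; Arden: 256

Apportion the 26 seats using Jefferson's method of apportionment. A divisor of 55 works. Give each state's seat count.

With modified divisor 55: modified quotas Carrow 12.509, Eskel 7.564, Harke 3.091, Arden 4.655.
Rounding down: Carrow 12, Eskel 7, Harke 3, Arden 4 (total 26).

Carrow: 12; Eskel: 7; Harke: 3; Arden: 4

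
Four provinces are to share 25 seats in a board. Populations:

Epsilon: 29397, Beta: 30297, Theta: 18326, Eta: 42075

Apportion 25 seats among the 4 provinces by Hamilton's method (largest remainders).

Epsilon 6; Beta 6; Theta 4; Eta 9

The standard divisor is 120095/25 ≈ 4803.8.
Standard quotas: Epsilon 6.1195, Beta 6.3069, Theta 3.8149, Eta 8.7587.
Lower quotas: Epsilon 6, Beta 6, Theta 3, Eta 8 (sum 23, leaving 2 seats).
Remainders in descending order: Theta 0.8149, Eta 0.7587, Beta 0.3069, Epsilon 0.1195.
The surplus seats go to Theta, Eta.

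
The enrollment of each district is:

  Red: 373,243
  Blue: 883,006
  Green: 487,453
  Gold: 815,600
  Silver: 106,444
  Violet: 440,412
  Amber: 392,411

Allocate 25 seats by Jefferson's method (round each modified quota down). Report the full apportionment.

Standard divisor 3498569/25 ≈ 139942.76; standard quotas: Red 2.667, Blue 6.310, Green 3.483, Gold 5.828, Silver 0.761, Violet 3.147, Amber 2.804.
Rounding down gives 2, 6, 3, 5, 0, 3, 2 = 21 seats, so the divisor must be adjusted.
With modified divisor 123100: modified quotas Red 3.032, Blue 7.173, Green 3.960, Gold 6.626, Silver 0.865, Violet 3.578, Amber 3.188.
Rounding down: Red 3, Blue 7, Green 3, Gold 6, Silver 0, Violet 3, Amber 3 (total 25).

Red 3, Blue 7, Green 3, Gold 6, Silver 0, Violet 3, Amber 3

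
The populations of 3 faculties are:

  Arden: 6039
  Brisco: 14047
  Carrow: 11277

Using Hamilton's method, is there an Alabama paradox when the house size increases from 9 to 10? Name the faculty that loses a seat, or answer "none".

none

At 9 seats: Arden 2, Brisco 4, Carrow 3.
At 10 seats: Arden 2, Brisco 4, Carrow 4.
No faculty's allocation decreased.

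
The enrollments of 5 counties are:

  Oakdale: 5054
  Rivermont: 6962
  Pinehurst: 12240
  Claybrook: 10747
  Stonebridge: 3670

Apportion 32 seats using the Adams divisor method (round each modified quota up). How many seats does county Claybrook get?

9

Standard divisor 38673/32 ≈ 1208.531; standard quotas: Oakdale 4.182, Rivermont 5.761, Pinehurst 10.128, Claybrook 8.893, Stonebridge 3.037.
Rounding up gives 5, 6, 11, 9, 4 = 35 seats, so the divisor must be adjusted.
With modified divisor 1300: modified quotas Oakdale 3.888, Rivermont 5.355, Pinehurst 9.415, Claybrook 8.267, Stonebridge 2.823.
Rounding up: Oakdale 4, Rivermont 6, Pinehurst 10, Claybrook 9, Stonebridge 3 (total 32).
Claybrook receives 9.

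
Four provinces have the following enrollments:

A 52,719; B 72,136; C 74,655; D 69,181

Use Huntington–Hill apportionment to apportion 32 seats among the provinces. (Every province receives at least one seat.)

With divisor 8327: modified quotas A 6.331, B 8.663, C 8.965, D 8.308.
Geometric-mean thresholds: A √(6·7)=6.481, B √(8·9)=8.485, C √(8·9)=8.485, D √(8·9)=8.485.
Each quota rounded against its threshold gives A 6, B 9, C 9, D 8 (total 32).

A 6; B 9; C 9; D 8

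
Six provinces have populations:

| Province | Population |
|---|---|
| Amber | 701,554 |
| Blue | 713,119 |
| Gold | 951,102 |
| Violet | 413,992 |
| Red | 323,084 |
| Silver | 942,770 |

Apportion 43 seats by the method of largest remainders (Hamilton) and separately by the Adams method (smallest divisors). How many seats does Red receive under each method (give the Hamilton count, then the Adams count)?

3 and 4

Hamilton: Amber 8, Blue 8, Gold 10, Violet 4, Red 3, Silver 10.
Adams: Amber 7, Blue 7, Gold 10, Violet 5, Red 4, Silver 10.
Red gets 3 under Hamilton and 4 under Adams.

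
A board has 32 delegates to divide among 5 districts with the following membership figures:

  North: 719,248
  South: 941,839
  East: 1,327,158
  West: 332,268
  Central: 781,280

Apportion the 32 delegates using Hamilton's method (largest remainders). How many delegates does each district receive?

North: 6; South: 7; East: 10; West: 3; Central: 6

The standard divisor is 4101793/32 ≈ 128181.031.
Standard quotas: North 5.6112, South 7.3477, East 10.3538, West 2.5922, Central 6.0951.
Lower quotas: North 5, South 7, East 10, West 2, Central 6 (sum 30, leaving 2 seats).
Remainders in descending order: North 0.6112, West 0.5922, East 0.3538, South 0.3477, Central 0.0951.
The surplus seats go to North, West.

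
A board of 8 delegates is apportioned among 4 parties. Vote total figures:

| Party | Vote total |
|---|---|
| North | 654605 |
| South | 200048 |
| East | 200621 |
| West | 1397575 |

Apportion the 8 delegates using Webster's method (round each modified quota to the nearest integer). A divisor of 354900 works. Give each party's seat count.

North 2, South 1, East 1, West 4

With modified divisor 354900: modified quotas North 1.844, South 0.564, East 0.565, West 3.938.
Rounding to the nearest integer: North 2, South 1, East 1, West 4 (total 8).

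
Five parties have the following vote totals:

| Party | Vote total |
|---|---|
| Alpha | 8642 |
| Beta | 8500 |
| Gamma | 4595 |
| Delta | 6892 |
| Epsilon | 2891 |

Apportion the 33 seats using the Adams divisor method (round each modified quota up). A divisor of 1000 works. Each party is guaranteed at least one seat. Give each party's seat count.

Alpha 9, Beta 9, Gamma 5, Delta 7, Epsilon 3

With modified divisor 1000: modified quotas Alpha 8.642, Beta 8.500, Gamma 4.595, Delta 6.892, Epsilon 2.891.
Rounding up: Alpha 9, Beta 9, Gamma 5, Delta 7, Epsilon 3 (total 33).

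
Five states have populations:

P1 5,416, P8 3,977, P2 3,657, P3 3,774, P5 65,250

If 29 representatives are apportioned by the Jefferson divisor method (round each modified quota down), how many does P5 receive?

Standard divisor 82074/29 ≈ 2830.138; standard quotas: P1 1.914, P8 1.405, P2 1.292, P3 1.334, P5 23.055.
Rounding down gives 1, 1, 1, 1, 23 = 27 seats, so the divisor must be adjusted.
With modified divisor 2660: modified quotas P1 2.036, P8 1.495, P2 1.375, P3 1.419, P5 24.530.
Rounding down: P1 2, P8 1, P2 1, P3 1, P5 24 (total 29).
P5 receives 24.

24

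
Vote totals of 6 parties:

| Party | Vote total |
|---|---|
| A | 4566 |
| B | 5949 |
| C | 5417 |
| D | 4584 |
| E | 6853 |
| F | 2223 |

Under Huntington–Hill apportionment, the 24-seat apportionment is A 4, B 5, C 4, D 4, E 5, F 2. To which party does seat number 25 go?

Priority for the next seat is population ÷ (√(s·(s+1))).
Priorities: A 1020.989, B 1086.134, C 1211.278, D 1025.014, E 1251.181, F 907.536.
Highest priority: E.

E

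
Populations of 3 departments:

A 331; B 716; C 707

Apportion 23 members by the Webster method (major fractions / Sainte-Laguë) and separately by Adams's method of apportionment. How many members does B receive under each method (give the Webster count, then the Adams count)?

Webster: A 4, B 10, C 9.
Adams: A 5, B 9, C 9.
B gets 10 under Webster and 9 under Adams.

10 and 9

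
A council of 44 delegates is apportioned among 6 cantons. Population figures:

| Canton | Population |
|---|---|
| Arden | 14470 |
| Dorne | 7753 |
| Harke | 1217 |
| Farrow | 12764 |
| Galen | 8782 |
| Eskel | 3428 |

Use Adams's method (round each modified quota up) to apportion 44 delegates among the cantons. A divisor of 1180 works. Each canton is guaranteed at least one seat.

With modified divisor 1180: modified quotas Arden 12.263, Dorne 6.570, Harke 1.031, Farrow 10.817, Galen 7.442, Eskel 2.905.
Rounding up: Arden 13, Dorne 7, Harke 2, Farrow 11, Galen 8, Eskel 3 (total 44).

Arden: 13, Dorne: 7, Harke: 2, Farrow: 11, Galen: 8, Eskel: 3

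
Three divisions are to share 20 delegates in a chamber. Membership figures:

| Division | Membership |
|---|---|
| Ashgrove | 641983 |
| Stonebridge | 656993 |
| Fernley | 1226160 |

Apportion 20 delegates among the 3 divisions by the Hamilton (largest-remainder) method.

Standard divisor: 2525136 ÷ 20 ≈ 126256.8.
Standard quotas: Ashgrove 5.0847, Stonebridge 5.2036, Fernley 9.7116.
Lower quotas: Ashgrove 5, Stonebridge 5, Fernley 9 (sum 19, leaving 1 seat).
Remainders in descending order: Fernley 0.7116, Stonebridge 0.2036, Ashgrove 0.0847.
The surplus seat goes to Fernley.

Ashgrove 5, Stonebridge 5, Fernley 10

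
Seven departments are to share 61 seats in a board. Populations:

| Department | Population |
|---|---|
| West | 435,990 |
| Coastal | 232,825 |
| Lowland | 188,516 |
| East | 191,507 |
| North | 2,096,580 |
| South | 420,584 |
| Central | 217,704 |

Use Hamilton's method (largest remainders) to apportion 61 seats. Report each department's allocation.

West 7, Coastal 4, Lowland 3, East 3, North 34, South 7, Central 3

Total 3783706; standard divisor 3783706/61 ≈ 62027.967.
Standard quotas: West 7.0289, Coastal 3.7535, Lowland 3.0392, East 3.0874, North 33.8006, South 6.7806, Central 3.5098.
Lower quotas: West 7, Coastal 3, Lowland 3, East 3, North 33, South 6, Central 3 (sum 58, leaving 3 seats).
Remainders in descending order: North 0.8006, South 0.7806, Coastal 0.7535, Central 0.5098, East 0.0874, Lowland 0.0392, West 0.0289.
The surplus seats go to North, South, Coastal.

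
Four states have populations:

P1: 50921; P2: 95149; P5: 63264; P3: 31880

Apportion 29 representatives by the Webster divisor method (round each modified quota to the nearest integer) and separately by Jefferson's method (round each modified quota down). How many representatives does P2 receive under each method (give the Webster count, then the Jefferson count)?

11 and 12

Webster: P1 6, P2 11, P5 8, P3 4.
Jefferson: P1 6, P2 12, P5 7, P3 4.
P2 gets 11 under Webster and 12 under Jefferson.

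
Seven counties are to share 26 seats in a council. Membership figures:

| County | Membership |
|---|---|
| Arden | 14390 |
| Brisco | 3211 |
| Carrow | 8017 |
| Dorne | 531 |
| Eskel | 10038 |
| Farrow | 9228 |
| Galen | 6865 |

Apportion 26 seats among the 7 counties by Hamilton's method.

Arden 7, Brisco 2, Carrow 4, Dorne 0, Eskel 5, Farrow 5, Galen 3

Total 52280; standard divisor 52280/26 ≈ 2010.769.
Standard quotas: Arden 7.1565, Brisco 1.5969, Carrow 3.9870, Dorne 0.2641, Eskel 4.9921, Farrow 4.5893, Galen 3.4141.
Lower quotas: Arden 7, Brisco 1, Carrow 3, Dorne 0, Eskel 4, Farrow 4, Galen 3 (sum 22, leaving 4 seats).
Remainders in descending order: Eskel 0.9921, Carrow 0.9870, Brisco 0.5969, Farrow 0.5893, Galen 0.4141, Dorne 0.2641, Arden 0.1565.
The surplus seats go to Eskel, Carrow, Brisco, Farrow.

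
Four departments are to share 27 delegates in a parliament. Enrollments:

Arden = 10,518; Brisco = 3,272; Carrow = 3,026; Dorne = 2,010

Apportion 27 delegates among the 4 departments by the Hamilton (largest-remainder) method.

Total 18826; standard divisor 18826/27 ≈ 697.259.
Standard quotas: Arden 15.0848, Brisco 4.6927, Carrow 4.3398, Dorne 2.8827.
Lower quotas: Arden 15, Brisco 4, Carrow 4, Dorne 2 (sum 25, leaving 2 seats).
Remainders in descending order: Dorne 0.8827, Brisco 0.6927, Carrow 0.3398, Arden 0.0848.
The surplus seats go to Dorne, Brisco.

Arden=15; Brisco=5; Carrow=4; Dorne=3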